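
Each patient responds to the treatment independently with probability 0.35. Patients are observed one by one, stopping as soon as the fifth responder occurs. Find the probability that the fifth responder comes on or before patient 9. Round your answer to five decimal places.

0.17172

Finishing within 9 patients ⇔ at least 5 successes in the first 9. With X ~ Binomial(9, 0.35), P(Y ≤ 9) = 1 − P(X ≤ 4).
  k=0: C(9,0)·0.35^0·0.65^9 = 0.0207119
  k=1: C(9,1)·0.35^1·0.65^8 = 0.1003731
  k=2: C(9,2)·0.35^2·0.65^7 = 0.2161882
  k=3: C(9,3)·0.35^3·0.65^6 = 0.2716211
  k=4: C(9,4)·0.35^4·0.65^5 = 0.2193863
1 − 0.8282807 = 0.1717193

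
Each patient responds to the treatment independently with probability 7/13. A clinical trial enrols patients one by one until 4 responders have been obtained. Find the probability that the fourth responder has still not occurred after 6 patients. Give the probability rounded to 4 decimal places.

Needing more than 6 patients ⇔ fewer than 4 successes in the first 6. With X ~ Binomial(6, 0.538462), P(Y > 6) = P(X ≤ 3).
  k=0: C(6,0)·0.538462^0·0.461538^6 = 0.009666
  k=1: C(6,1)·0.538462^1·0.461538^5 = 0.067662
  k=2: C(6,2)·0.538462^2·0.461538^4 = 0.197348
  k=3: C(6,3)·0.538462^3·0.461538^3 = 0.306985
P(X ≤ 3) = 0.581661

0.5817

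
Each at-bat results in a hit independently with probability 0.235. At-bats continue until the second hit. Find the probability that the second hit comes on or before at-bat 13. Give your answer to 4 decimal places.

0.8465

Finishing within 13 at-bats ⇔ at least 2 successes in the first 13. With X ~ Binomial(13, 0.235), P(Y ≤ 13) = 1 − P(X ≤ 1).
  k=0: C(13,0)·0.235^0·0.765^13 = 0.030733
  k=1: C(13,1)·0.235^1·0.765^12 = 0.122729
1 − 0.153462 = 0.846538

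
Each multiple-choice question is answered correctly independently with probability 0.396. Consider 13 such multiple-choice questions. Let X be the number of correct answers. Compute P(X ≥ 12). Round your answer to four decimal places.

0.0001

X ~ Binomial(13, 0.396); P(X ≥ 12) = Σ C(13,k) p^k (1−p)^(13−k) over k:
  k=12: C(13,12)·0.396^12·0.604^1 = 0.000117
  k=13: C(13,13)·0.396^13·0.604^0 = 0.000006
Total = 0.000123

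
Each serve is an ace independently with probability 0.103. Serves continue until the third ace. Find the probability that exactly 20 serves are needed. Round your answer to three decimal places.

Y = trial on which the third success occurs; negative binomial, r=3, p=0.103.
P(Y=20) = C(19,2) · p^3 · (1−p)^17
= 171 · 0.0010927 · 0.15757 = 0.02944

0.029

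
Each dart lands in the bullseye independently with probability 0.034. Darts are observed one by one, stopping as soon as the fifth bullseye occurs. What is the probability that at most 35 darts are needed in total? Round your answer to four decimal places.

0.0063

Finishing within 35 darts ⇔ at least 5 successes in the first 35. With X ~ Binomial(35, 0.034), P(Y ≤ 35) = 1 − P(X ≤ 4).
  k=0: C(35,0)·0.034^0·0.966^35 = 0.297988
  k=1: C(35,1)·0.034^1·0.966^34 = 0.367087
  k=2: C(35,2)·0.034^2·0.966^33 = 0.219644
  k=3: C(35,3)·0.034^3·0.966^32 = 0.085038
  k=4: C(35,4)·0.034^4·0.966^31 = 0.023945
1 − 0.993703 = 0.006297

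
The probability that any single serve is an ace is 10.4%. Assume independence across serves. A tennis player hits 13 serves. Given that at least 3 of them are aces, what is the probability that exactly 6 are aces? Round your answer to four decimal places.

0.0069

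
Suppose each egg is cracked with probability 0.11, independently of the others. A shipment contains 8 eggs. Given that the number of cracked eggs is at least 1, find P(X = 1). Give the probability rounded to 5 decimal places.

0.64194

X ~ Binomial(8, 0.11). Want P(X=1 | X≥1) = P(X=1) / P(X≥1).
P(X=1) = C(8,1)·0.11^1·0.89^7 = 0.3892357
P(X≥1) = 1 − 0.3936589 = 0.6063411
Ratio = 0.3892357 / 0.6063411 = 0.6419419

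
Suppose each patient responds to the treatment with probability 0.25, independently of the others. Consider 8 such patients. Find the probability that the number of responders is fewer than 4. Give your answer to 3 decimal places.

0.886

X ~ Binomial(8, 0.25); P(X ≤ 3) = Σ C(8,k) p^k (1−p)^(8−k) over k:
  k=0: C(8,0)·0.25^0·0.75^8 = 0.10011
  k=1: C(8,1)·0.25^1·0.75^7 = 0.26697
  k=2: C(8,2)·0.25^2·0.75^6 = 0.31146
  k=3: C(8,3)·0.25^3·0.75^5 = 0.20764
Total = 0.88618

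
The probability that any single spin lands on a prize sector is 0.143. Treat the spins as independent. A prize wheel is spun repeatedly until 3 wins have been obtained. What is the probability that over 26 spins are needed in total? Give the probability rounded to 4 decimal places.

0.2603

Needing more than 26 spins ⇔ fewer than 3 successes in the first 26. With X ~ Binomial(26, 0.143), P(Y > 26) = P(X ≤ 2).
  k=0: C(26,0)·0.143^0·0.857^26 = 0.018093
  k=1: C(26,1)·0.143^1·0.857^25 = 0.078493
  k=2: C(26,2)·0.143^2·0.857^24 = 0.163718
P(X ≤ 2) = 0.260303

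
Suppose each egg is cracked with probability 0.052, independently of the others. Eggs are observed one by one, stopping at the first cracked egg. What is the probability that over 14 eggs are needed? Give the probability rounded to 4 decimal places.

0.4735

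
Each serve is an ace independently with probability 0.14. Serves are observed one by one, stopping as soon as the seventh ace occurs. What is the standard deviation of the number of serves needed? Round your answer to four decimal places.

Y = total serves until the seventh success; negative binomial with r=7, p=0.14.
SD(Y) = √[r(1−p)/p²] = √(307.142857) = 17.525492

17.5255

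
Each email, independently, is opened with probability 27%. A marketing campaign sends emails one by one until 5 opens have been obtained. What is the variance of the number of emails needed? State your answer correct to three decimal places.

Y = total emails until the fifth success; negative binomial with r=5, p=0.27.
Var(Y) = r(1−p)/p² = 5·0.73 / 0.27² = 50.06859

50.069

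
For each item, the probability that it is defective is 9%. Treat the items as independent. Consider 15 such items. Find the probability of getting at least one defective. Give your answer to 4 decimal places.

0.7570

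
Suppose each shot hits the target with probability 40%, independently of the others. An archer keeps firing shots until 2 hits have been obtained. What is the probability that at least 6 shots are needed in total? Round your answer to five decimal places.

0.33696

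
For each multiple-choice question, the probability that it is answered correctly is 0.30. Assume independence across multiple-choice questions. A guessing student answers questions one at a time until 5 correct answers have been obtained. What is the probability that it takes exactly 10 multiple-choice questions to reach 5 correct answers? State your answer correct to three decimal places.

Y = trial on which the fifth success occurs; negative binomial, r=5, p=0.30.
P(Y=10) = C(9,4) · p^5 · (1−p)^5
= 126 · 0.00243 · 0.16807 = 0.05146

0.051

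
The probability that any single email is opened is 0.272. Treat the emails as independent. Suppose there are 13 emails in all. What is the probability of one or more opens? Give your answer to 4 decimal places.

0.9839

P(at least one) = 1 − P(none) = 1 − (1 − 0.272)^13
= 1 − 0.016133 = 0.983867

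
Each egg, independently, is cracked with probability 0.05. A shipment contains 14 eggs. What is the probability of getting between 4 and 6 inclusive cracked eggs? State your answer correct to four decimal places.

0.0042

X ~ Binomial(14, 0.05); P(4 ≤ X ≤ 6) = Σ C(14,k) p^k (1−p)^(14−k) over k:
  k=4: C(14,4)·0.05^4·0.95^10 = 0.003746
  k=5: C(14,5)·0.05^5·0.95^9 = 0.000394
  k=6: C(14,6)·0.05^6·0.95^8 = 0.000031
Total = 0.004171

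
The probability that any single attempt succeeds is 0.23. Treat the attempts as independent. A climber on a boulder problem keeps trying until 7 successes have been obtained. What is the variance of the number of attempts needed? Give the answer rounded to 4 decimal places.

101.8904

Y = total attempts until the seventh success; negative binomial with r=7, p=0.23.
Var(Y) = r(1−p)/p² = 7·0.77 / 0.23² = 101.890359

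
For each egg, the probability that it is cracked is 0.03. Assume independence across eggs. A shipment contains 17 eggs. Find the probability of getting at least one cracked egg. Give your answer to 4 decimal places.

0.4042

P(at least one) = 1 − P(none) = 1 − (1 − 0.03)^17
= 1 − 0.595826 = 0.404174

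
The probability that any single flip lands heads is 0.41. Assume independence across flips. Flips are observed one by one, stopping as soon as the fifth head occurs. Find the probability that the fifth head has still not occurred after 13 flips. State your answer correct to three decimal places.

Needing more than 13 flips ⇔ fewer than 5 successes in the first 13. With X ~ Binomial(13, 0.41), P(Y > 13) = P(X ≤ 4).
  k=0: C(13,0)·0.41^0·0.59^13 = 0.00105
  k=1: C(13,1)·0.41^1·0.59^12 = 0.00948
  k=2: C(13,2)·0.41^2·0.59^11 = 0.03954
  k=3: C(13,3)·0.41^3·0.59^10 = 0.10075
  k=4: C(13,4)·0.41^4·0.59^9 = 0.17503
P(X ≤ 4) = 0.32585

0.326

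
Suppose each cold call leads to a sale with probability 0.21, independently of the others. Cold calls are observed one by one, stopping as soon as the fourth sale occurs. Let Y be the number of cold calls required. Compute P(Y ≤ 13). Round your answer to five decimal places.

Finishing within 13 cold calls ⇔ at least 4 successes in the first 13. With X ~ Binomial(13, 0.21), P(Y ≤ 13) = 1 − P(X ≤ 3).
  k=0: C(13,0)·0.21^0·0.79^13 = 0.0466823
  k=1: C(13,1)·0.21^1·0.79^12 = 0.1613198
  k=2: C(13,2)·0.21^2·0.79^11 = 0.2572949
  k=3: C(13,3)·0.21^3·0.79^10 = 0.2507811
1 − 0.7160781 = 0.2839219

0.28392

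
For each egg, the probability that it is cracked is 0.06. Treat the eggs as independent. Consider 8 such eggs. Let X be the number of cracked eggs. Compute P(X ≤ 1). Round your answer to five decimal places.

0.92084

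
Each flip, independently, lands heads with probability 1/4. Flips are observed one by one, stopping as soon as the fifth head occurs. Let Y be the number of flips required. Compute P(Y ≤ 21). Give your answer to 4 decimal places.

0.6326

Finishing within 21 flips ⇔ at least 5 successes in the first 21. With X ~ Binomial(21, 0.25), P(Y ≤ 21) = 1 − P(X ≤ 4).
  k=0: C(21,0)·0.25^0·0.75^21 = 0.002378
  k=1: C(21,1)·0.25^1·0.75^20 = 0.016649
  k=2: C(21,2)·0.25^2·0.75^19 = 0.055496
  k=3: C(21,3)·0.25^3·0.75^18 = 0.117159
  k=4: C(21,4)·0.25^4·0.75^17 = 0.175738
1 − 0.367420 = 0.632580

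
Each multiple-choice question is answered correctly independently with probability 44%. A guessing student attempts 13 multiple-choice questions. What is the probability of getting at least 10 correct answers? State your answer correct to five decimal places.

0.01699

X ~ Binomial(13, 0.44); P(X ≥ 10) = Σ C(13,k) p^k (1−p)^(13−k) over k:
  k=10: C(13,10)·0.44^10·0.56^3 = 0.0136602
  k=11: C(13,11)·0.44^11·0.56^2 = 0.0029272
  k=12: C(13,12)·0.44^12·0.56^1 = 0.0003833
  k=13: C(13,13)·0.44^13·0.56^0 = 0.0000232
Total = 0.0169939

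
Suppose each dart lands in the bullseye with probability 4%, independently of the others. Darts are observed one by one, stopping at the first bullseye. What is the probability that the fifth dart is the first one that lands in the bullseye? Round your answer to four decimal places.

0.0340

Geometric (trials to first success), p = 0.04.
P(Y = 5) = (1−p)^4 · p = 0.84935 · 0.04 = 0.033974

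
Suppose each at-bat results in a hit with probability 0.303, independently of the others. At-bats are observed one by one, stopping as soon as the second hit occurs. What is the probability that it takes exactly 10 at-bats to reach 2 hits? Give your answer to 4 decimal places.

0.0460

Y = trial on which the second success occurs; negative binomial, r=2, p=0.303.
P(Y=10) = C(9,1) · p^2 · (1−p)^8
= 9 · 0.091809 · 0.055701 = 0.046025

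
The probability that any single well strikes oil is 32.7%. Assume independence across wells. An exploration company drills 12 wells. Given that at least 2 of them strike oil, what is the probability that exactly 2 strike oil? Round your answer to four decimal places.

X ~ Binomial(12, 0.327). Want P(X=2 | X≥2) = P(X=2) / P(X≥2).
P(X=2) = C(12,2)·0.327^2·0.673^10 = 0.134521
P(X≥2) = 1 − 0.008633 − 0.050338 = 0.941029
Ratio = 0.134521 / 0.941029 = 0.142951

0.1430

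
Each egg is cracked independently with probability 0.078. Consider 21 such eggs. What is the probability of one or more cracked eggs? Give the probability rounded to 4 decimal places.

0.8183

P(at least one) = 1 − P(none) = 1 − (1 − 0.078)^21
= 1 − 0.181698 = 0.818302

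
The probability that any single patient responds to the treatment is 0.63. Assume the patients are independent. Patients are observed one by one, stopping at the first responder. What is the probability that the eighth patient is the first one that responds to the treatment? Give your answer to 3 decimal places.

0.001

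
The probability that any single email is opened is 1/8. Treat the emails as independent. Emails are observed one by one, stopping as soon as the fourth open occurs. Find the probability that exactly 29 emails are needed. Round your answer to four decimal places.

0.0284

Y = trial on which the fourth success occurs; negative binomial, r=4, p=0.125.
P(Y=29) = C(28,3) · p^4 · (1−p)^25
= 3276 · 0.00024414 · 0.035498 = 0.028391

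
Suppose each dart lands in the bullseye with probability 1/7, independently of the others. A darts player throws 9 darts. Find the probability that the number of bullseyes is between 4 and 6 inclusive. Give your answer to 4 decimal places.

0.0288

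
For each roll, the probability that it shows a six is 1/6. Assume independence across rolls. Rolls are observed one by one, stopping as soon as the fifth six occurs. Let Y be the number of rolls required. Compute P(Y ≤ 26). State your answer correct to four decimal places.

0.4416

Finishing within 26 rolls ⇔ at least 5 successes in the first 26. With X ~ Binomial(26, 0.166667), P(Y ≤ 26) = 1 − P(X ≤ 4).
  k=0: C(26,0)·0.166667^0·0.833333^26 = 0.008735
  k=1: C(26,1)·0.166667^1·0.833333^25 = 0.045425
  k=2: C(26,2)·0.166667^2·0.833333^24 = 0.113561
  k=3: C(26,3)·0.166667^3·0.833333^23 = 0.181698
  k=4: C(26,4)·0.166667^4·0.833333^22 = 0.208953
1 − 0.558373 = 0.441627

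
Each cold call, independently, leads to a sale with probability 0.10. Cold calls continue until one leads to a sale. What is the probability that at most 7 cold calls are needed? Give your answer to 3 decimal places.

0.522

Y = number of cold calls to the first success; geometric, p = 0.10.
P(Y ≤ 7) = 1 − (1−p)^7 = 1 − 0.47830 = 0.52170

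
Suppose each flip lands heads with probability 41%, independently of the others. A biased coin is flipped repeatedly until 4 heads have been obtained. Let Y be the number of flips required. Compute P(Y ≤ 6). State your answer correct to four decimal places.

Finishing within 6 flips ⇔ at least 4 successes in the first 6. With X ~ Binomial(6, 0.41), P(Y ≤ 6) = 1 − P(X ≤ 3).
  k=0: C(6,0)·0.41^0·0.59^6 = 0.042181
  k=1: C(6,1)·0.41^1·0.59^5 = 0.175871
  k=2: C(6,2)·0.41^2·0.59^4 = 0.305539
  k=3: C(6,3)·0.41^3·0.59^3 = 0.283099
1 − 0.806690 = 0.193310

0.1933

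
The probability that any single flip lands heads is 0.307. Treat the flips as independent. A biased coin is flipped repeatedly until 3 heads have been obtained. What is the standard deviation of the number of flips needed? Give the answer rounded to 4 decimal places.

Y = total flips until the third success; negative binomial with r=3, p=0.307.
SD(Y) = √[r(1−p)/p²] = √(22.058589) = 4.696657

4.6967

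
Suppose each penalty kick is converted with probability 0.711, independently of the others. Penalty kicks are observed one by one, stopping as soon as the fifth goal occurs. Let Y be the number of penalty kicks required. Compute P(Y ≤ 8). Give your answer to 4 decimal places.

0.8254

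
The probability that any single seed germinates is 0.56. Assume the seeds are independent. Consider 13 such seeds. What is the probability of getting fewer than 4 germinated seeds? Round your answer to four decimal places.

X ~ Binomial(13, 0.56); P(X ≤ 3) = Σ C(13,k) p^k (1−p)^(13−k) over k:
  k=0: C(13,0)·0.56^0·0.44^13 = 0.000023
  k=1: C(13,1)·0.56^1·0.44^12 = 0.000383
  k=2: C(13,2)·0.56^2·0.44^11 = 0.002927
  k=3: C(13,3)·0.56^3·0.44^10 = 0.013660
Total = 0.016994

0.0170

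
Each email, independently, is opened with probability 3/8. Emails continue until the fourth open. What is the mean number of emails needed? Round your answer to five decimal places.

10.66667

Y = total emails until the fourth success; negative binomial with r=4, p=0.375.
E[Y] = r / p = 4 / 0.375 = 10.6666667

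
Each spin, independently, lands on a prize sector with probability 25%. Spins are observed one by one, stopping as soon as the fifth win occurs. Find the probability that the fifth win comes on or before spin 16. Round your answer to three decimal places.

Finishing within 16 spins ⇔ at least 5 successes in the first 16. With X ~ Binomial(16, 0.25), P(Y ≤ 16) = 1 − P(X ≤ 4).
  k=0: C(16,0)·0.25^0·0.75^16 = 0.01002
  k=1: C(16,1)·0.25^1·0.75^15 = 0.05345
  k=2: C(16,2)·0.25^2·0.75^14 = 0.13363
  k=3: C(16,3)·0.25^3·0.75^13 = 0.20788
  k=4: C(16,4)·0.25^4·0.75^12 = 0.22520
1 − 0.63019 = 0.36981

0.370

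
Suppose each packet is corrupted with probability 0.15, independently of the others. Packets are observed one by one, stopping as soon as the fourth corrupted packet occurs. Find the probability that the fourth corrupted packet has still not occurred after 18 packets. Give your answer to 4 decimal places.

0.7202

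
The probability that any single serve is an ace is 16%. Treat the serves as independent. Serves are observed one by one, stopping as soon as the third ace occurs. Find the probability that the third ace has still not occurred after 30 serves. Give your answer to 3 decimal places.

Needing more than 30 serves ⇔ fewer than 3 successes in the first 30. With X ~ Binomial(30, 0.16), P(Y > 30) = P(X ≤ 2).
  k=0: C(30,0)·0.16^0·0.84^30 = 0.00535
  k=1: C(30,1)·0.16^1·0.84^29 = 0.03057
  k=2: C(30,2)·0.16^2·0.84^28 = 0.08444
P(X ≤ 2) = 0.12036

0.120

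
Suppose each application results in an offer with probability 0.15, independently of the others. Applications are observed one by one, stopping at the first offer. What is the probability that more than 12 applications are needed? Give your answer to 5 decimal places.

0.14224

Y = number of applications to the first success; geometric, p = 0.15.
P(Y > 12) = P(first 12 all fail) = (1−p)^12 = 0.1422418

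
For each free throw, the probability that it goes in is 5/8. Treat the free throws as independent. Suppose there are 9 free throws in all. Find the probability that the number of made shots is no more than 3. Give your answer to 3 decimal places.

0.074

X ~ Binomial(9, 0.625); P(X ≤ 3) = Σ C(9,k) p^k (1−p)^(9−k) over k:
  k=0: C(9,0)·0.625^0·0.375^9 = 0.00015
  k=1: C(9,1)·0.625^1·0.375^8 = 0.00220
  k=2: C(9,2)·0.625^2·0.375^7 = 0.01466
  k=3: C(9,3)·0.625^3·0.375^6 = 0.05703
Total = 0.07404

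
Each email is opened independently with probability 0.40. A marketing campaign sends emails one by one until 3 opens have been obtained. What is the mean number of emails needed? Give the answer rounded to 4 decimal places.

7.5000

Y = total emails until the third success; negative binomial with r=3, p=0.40.
E[Y] = r / p = 3 / 0.40 = 7.500000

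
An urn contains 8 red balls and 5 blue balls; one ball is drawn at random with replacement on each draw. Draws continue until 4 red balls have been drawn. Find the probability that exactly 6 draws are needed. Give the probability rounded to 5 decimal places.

0.21215

Y = trial on which the fourth success occurs; negative binomial, r=4, p=0.615385.
P(Y=6) = C(5,3) · p^4 · (1−p)^2
= 10 · 0.14341 · 0.14793 = 0.2121484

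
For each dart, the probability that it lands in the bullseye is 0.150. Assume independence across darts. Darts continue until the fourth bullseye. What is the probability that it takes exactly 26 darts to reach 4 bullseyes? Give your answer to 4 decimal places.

0.0326

Y = trial on which the fourth success occurs; negative binomial, r=4, p=0.15.
P(Y=26) = C(25,3) · p^4 · (1−p)^22
= 2300 · 0.00050625 · 0.028004 = 0.032607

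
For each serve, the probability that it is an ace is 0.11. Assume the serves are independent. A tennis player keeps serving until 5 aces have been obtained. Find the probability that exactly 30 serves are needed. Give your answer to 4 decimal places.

0.0208

Y = trial on which the fifth success occurs; negative binomial, r=5, p=0.11.
P(Y=30) = C(29,4) · p^5 · (1−p)^25
= 23751 · 1.6105e-05 · 0.054294 = 0.020768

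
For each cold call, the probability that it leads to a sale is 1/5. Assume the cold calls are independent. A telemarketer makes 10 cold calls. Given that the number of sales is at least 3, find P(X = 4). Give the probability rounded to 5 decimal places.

0.27337

X ~ Binomial(10, 0.20). Want P(X=4 | X≥3) = P(X=4) / P(X≥3).
P(X=4) = C(10,4)·0.20^4·0.80^6 = 0.0880804
P(X≥3) = 1 − 0.1073742 − 0.2684355 − 0.3019899 = 0.3222005
Ratio = 0.0880804 / 0.3222005 = 0.2733714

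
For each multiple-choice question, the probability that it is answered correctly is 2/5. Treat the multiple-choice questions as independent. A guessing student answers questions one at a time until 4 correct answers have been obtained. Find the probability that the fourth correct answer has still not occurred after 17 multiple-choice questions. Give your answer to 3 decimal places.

0.046

Needing more than 17 multiple-choice questions ⇔ fewer than 4 successes in the first 17. With X ~ Binomial(17, 0.40), P(Y > 17) = P(X ≤ 3).
  k=0: C(17,0)·0.40^0·0.60^17 = 0.00017
  k=1: C(17,1)·0.40^1·0.60^16 = 0.00192
  k=2: C(17,2)·0.40^2·0.60^15 = 0.01023
  k=3: C(17,3)·0.40^3·0.60^14 = 0.03410
P(X ≤ 3) = 0.04642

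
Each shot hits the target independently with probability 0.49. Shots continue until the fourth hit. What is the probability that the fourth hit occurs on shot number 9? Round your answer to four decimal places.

Y = trial on which the fourth success occurs; negative binomial, r=4, p=0.49.
P(Y=9) = C(8,3) · p^4 · (1−p)^5
= 56 · 0.057648 · 0.034503 = 0.111384

0.1114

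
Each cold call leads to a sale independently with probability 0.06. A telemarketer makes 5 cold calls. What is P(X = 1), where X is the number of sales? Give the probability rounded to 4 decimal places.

0.2342

X ~ Binomial(n=5, p=0.06).
P(X=1) = C(5,1) · p^1 · (1−p)^4
= 5 · 0.06 · 0.78075 = 0.234225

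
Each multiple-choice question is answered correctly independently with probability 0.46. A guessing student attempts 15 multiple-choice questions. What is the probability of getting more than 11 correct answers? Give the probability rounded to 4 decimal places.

0.0079

X ~ Binomial(15, 0.46); P(X ≥ 12) = Σ C(15,k) p^k (1−p)^(15−k) over k:
  k=12: C(15,12)·0.46^12·0.54^3 = 0.006431
  k=13: C(15,13)·0.46^13·0.54^2 = 0.001264
  k=14: C(15,14)·0.46^14·0.54^1 = 0.000154
  k=15: C(15,15)·0.46^15·0.54^0 = 0.000009
Total = 0.007858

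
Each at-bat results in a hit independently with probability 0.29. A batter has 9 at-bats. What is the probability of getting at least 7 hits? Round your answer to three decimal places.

0.003

X ~ Binomial(9, 0.29); P(X ≥ 7) = Σ C(9,k) p^k (1−p)^(9−k) over k:
  k=7: C(9,7)·0.29^7·0.71^2 = 0.00313
  k=8: C(9,8)·0.29^8·0.71^1 = 0.00032
  k=9: C(9,9)·0.29^9·0.71^0 = 0.00001
Total = 0.00346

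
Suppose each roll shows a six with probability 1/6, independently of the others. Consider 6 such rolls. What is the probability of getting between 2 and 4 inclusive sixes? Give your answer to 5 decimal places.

0.26256

X ~ Binomial(6, 0.166667); P(2 ≤ X ≤ 4) = Σ C(6,k) p^k (1−p)^(6−k) over k:
  k=2: C(6,2)·0.166667^2·0.833333^4 = 0.2009388
  k=3: C(6,3)·0.166667^3·0.833333^3 = 0.0535837
  k=4: C(6,4)·0.166667^4·0.833333^2 = 0.0080376
Total = 0.2625600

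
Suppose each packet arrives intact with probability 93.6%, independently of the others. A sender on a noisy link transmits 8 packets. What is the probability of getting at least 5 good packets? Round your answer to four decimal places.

0.9990

X ~ Binomial(8, 0.936); P(X ≥ 5) = Σ C(8,k) p^k (1−p)^(8−k) over k:
  k=5: C(8,5)·0.936^5·0.064^3 = 0.010546
  k=6: C(8,6)·0.936^6·0.064^2 = 0.077121
  k=7: C(8,7)·0.936^7·0.064^1 = 0.322256
  k=8: C(8,8)·0.936^8·0.064^0 = 0.589124
Total = 0.999048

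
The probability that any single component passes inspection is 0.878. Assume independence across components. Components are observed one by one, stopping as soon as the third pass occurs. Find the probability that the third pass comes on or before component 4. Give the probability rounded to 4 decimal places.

Finishing within 4 components ⇔ at least 3 successes in the first 4. With X ~ Binomial(4, 0.878), P(Y ≤ 4) = 1 − P(X ≤ 2).
  k=0: C(4,0)·0.878^0·0.122^4 = 0.000222
  k=1: C(4,1)·0.878^1·0.122^3 = 0.006377
  k=2: C(4,2)·0.878^2·0.122^2 = 0.068843
1 − 0.075442 = 0.924558

0.9246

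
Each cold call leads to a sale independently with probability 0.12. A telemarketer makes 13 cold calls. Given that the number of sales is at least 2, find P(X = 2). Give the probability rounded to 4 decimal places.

0.5810

X ~ Binomial(13, 0.12). Want P(X=2 | X≥2) = P(X=2) / P(X≥2).
P(X=2) = C(13,2)·0.12^2·0.88^11 = 0.275275
P(X≥2) = 1 − 0.189791 − 0.336447 = 0.473762
Ratio = 0.275275 / 0.473762 = 0.581040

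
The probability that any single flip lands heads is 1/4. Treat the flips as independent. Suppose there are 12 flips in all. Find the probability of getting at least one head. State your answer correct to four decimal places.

0.9683

P(at least one) = 1 − P(none) = 1 − (1 − 0.25)^12
= 1 − 0.031676 = 0.968324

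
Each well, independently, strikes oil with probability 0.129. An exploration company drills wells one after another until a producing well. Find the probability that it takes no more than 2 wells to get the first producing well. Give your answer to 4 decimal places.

0.2414

Y = number of wells to the first success; geometric, p = 0.129.
P(Y ≤ 2) = 1 − (1−p)^2 = 1 − 0.758641 = 0.241359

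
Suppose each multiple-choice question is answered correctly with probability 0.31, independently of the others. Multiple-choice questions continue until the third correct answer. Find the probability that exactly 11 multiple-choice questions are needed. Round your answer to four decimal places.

Y = trial on which the third success occurs; negative binomial, r=3, p=0.31.
P(Y=11) = C(10,2) · p^3 · (1−p)^8
= 45 · 0.029791 · 0.05138 = 0.068880

0.0689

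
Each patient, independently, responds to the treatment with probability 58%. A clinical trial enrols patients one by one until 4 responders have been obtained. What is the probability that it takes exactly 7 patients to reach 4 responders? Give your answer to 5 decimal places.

Y = trial on which the fourth success occurs; negative binomial, r=4, p=0.58.
P(Y=7) = C(6,3) · p^4 · (1−p)^3
= 20 · 0.11316 · 0.074088 = 0.1676833

0.16768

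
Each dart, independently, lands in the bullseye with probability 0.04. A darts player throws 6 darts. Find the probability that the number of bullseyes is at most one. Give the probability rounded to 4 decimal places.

0.9784

X ~ Binomial(6, 0.04); P(X ≤ 1) = Σ C(6,k) p^k (1−p)^(6−k) over k:
  k=0: C(6,0)·0.04^0·0.96^6 = 0.782758
  k=1: C(6,1)·0.04^1·0.96^5 = 0.195689
Total = 0.978447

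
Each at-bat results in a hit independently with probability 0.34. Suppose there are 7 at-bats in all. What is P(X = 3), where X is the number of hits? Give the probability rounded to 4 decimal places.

0.2610

X ~ Binomial(n=7, p=0.34).
P(X=3) = C(7,3) · p^3 · (1−p)^4
= 35 · 0.039304 · 0.18975 = 0.261024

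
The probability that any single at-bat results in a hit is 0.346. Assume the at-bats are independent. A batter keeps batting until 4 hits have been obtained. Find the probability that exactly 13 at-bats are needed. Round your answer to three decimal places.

Y = trial on which the fourth success occurs; negative binomial, r=4, p=0.346.
P(Y=13) = C(12,3) · p^4 · (1−p)^9
= 220 · 0.014332 · 0.021888 = 0.06901

0.069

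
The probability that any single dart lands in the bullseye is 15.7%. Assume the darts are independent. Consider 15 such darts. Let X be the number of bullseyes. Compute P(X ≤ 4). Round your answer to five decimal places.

0.92727

X ~ Binomial(15, 0.157); P(X ≤ 4) = Σ C(15,k) p^k (1−p)^(15−k) over k:
  k=0: C(15,0)·0.157^0·0.843^15 = 0.0771638
  k=1: C(15,1)·0.157^1·0.843^14 = 0.2155644
  k=2: C(15,2)·0.157^2·0.843^13 = 0.2810264
  k=3: C(15,3)·0.157^3·0.843^12 = 0.2267991
  k=4: C(15,4)·0.157^4·0.843^11 = 0.1267169
Total = 0.9272705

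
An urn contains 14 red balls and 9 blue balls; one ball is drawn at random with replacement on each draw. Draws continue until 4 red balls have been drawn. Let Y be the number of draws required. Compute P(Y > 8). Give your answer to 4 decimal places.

0.1605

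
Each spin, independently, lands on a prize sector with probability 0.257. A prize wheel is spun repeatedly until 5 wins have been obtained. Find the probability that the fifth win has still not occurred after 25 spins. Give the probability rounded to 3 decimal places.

0.192

Needing more than 25 spins ⇔ fewer than 5 successes in the first 25. With X ~ Binomial(25, 0.257), P(Y > 25) = P(X ≤ 4).
  k=0: C(25,0)·0.257^0·0.743^25 = 0.00060
  k=1: C(25,1)·0.257^1·0.743^24 = 0.00515
  k=2: C(25,2)·0.257^2·0.743^23 = 0.02137
  k=3: C(25,3)·0.257^3·0.743^22 = 0.05666
  k=4: C(25,4)·0.257^4·0.743^21 = 0.10779
P(X ≤ 4) = 0.19156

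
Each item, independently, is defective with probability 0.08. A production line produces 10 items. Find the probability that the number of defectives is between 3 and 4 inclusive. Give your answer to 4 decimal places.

X ~ Binomial(10, 0.08); P(3 ≤ X ≤ 4) = Σ C(10,k) p^k (1−p)^(10−k) over k:
  k=3: C(10,3)·0.08^3·0.92^7 = 0.034274
  k=4: C(10,4)·0.08^4·0.92^6 = 0.005216
Total = 0.039490

0.0395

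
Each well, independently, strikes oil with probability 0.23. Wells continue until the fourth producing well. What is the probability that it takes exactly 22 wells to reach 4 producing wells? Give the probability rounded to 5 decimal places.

Y = trial on which the fourth success occurs; negative binomial, r=4, p=0.23.
P(Y=22) = C(21,3) · p^4 · (1−p)^18
= 1330 · 0.0027984 · 0.0090538 = 0.0336974

0.03370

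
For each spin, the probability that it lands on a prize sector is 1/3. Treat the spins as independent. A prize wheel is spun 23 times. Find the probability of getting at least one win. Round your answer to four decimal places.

P(at least one) = 1 − P(none) = 1 − (1 − 0.333333)^23
= 1 − 0.000089 = 0.999911

0.9999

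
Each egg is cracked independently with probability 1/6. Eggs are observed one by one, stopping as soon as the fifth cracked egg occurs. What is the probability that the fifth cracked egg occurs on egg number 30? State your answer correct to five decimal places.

0.03202

Y = trial on which the fifth success occurs; negative binomial, r=5, p=0.166667.
P(Y=30) = C(29,4) · p^5 · (1−p)^25
= 23751 · 0.0001286 · 0.010483 = 0.0320180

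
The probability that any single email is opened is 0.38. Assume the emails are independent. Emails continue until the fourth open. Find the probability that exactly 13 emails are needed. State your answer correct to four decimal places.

Y = trial on which the fourth success occurs; negative binomial, r=4, p=0.38.
P(Y=13) = C(12,3) · p^4 · (1−p)^9
= 220 · 0.020851 · 0.013537 = 0.062099

0.0621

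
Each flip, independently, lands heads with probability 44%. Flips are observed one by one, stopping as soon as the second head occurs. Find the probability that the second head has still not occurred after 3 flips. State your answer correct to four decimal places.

0.5896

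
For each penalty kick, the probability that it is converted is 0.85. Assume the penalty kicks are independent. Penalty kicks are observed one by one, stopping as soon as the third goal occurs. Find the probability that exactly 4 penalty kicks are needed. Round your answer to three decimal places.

0.276

Y = trial on which the third success occurs; negative binomial, r=3, p=0.85.
P(Y=4) = C(3,2) · p^3 · (1−p)^1
= 3 · 0.61413 · 0.15 = 0.27636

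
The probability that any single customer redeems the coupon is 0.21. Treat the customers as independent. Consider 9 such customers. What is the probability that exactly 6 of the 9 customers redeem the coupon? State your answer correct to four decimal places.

0.0036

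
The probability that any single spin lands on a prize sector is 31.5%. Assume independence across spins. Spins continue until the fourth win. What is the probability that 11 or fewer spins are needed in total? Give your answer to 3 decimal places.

0.474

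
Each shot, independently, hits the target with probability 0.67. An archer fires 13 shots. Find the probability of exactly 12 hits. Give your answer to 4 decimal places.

0.0351

X ~ Binomial(n=13, p=0.67).
P(X=12) = C(13,12) · p^12 · (1−p)^1
= 13 · 0.0081827 · 0.33 = 0.035104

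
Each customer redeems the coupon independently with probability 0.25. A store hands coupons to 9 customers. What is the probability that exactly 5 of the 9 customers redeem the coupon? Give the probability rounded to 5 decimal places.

0.03893

X ~ Binomial(n=9, p=0.25).
P(X=5) = C(9,5) · p^5 · (1−p)^4
= 126 · 0.00097656 · 0.31641 = 0.0389328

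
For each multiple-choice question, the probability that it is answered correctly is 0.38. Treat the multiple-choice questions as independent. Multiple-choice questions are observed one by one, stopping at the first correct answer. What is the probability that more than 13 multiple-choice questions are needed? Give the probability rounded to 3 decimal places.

0.002

Y = number of multiple-choice questions to the first success; geometric, p = 0.38.
P(Y > 13) = P(first 13 all fail) = (1−p)^13 = 0.00200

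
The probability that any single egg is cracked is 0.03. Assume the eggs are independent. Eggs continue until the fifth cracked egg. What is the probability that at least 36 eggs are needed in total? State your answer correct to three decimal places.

0.996

Needing more than 35 eggs ⇔ fewer than 5 successes in the first 35. With X ~ Binomial(35, 0.03), P(Y > 35) = P(X ≤ 4).
  k=0: C(35,0)·0.03^0·0.97^35 = 0.34436
  k=1: C(35,1)·0.03^1·0.97^34 = 0.37276
  k=2: C(35,2)·0.03^2·0.97^33 = 0.19599
  k=3: C(35,3)·0.03^3·0.97^32 = 0.06668
  k=4: C(35,4)·0.03^4·0.97^31 = 0.01650
P(X ≤ 4) = 0.99628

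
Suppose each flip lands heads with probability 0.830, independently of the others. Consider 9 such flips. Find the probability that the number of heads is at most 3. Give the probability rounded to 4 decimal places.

X ~ Binomial(9, 0.83); P(X ≤ 3) = Σ C(9,k) p^k (1−p)^(9−k) over k:
  k=0: C(9,0)·0.83^0·0.17^9 = 0.000000
  k=1: C(9,1)·0.83^1·0.17^8 = 0.000005
  k=2: C(9,2)·0.83^2·0.17^7 = 0.000102
  k=3: C(9,3)·0.83^3·0.17^6 = 0.001159
Total = 0.001266

0.0013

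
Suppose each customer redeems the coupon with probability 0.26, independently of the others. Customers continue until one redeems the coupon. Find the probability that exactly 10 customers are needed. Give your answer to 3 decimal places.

0.017

Geometric (trials to first success), p = 0.26.
P(Y = 10) = (1−p)^9 · p = 0.06654 · 0.26 = 0.01730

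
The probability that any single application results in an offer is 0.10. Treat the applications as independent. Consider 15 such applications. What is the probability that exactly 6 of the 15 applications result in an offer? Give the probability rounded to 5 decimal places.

X ~ Binomial(n=15, p=0.10).
P(X=6) = C(15,6) · p^6 · (1−p)^9
= 5005 · 1e-06 · 0.38742 = 0.0019390

0.00194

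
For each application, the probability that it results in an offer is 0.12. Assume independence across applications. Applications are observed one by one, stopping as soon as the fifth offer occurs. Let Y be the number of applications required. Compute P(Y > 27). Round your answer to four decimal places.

Needing more than 27 applications ⇔ fewer than 5 successes in the first 27. With X ~ Binomial(27, 0.12), P(Y > 27) = P(X ≤ 4).
  k=0: C(27,0)·0.12^0·0.88^27 = 0.031698
  k=1: C(27,1)·0.12^1·0.88^26 = 0.116706
  k=2: C(27,2)·0.12^2·0.88^25 = 0.206889
  k=3: C(27,3)·0.12^3·0.88^24 = 0.235101
  k=4: C(27,4)·0.12^4·0.88^23 = 0.192355
P(X ≤ 4) = 0.782749

0.7827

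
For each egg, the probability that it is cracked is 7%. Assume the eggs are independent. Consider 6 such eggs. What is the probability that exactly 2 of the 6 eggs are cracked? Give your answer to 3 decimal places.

X ~ Binomial(n=6, p=0.07).
P(X=2) = C(6,2) · p^2 · (1−p)^4
= 15 · 0.0049 · 0.74805 = 0.05498

0.055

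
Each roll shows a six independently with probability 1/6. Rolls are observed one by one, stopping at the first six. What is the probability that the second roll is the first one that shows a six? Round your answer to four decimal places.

0.1389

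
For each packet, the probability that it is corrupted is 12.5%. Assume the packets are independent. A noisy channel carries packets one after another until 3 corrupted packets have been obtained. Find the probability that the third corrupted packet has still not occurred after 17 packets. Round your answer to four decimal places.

Needing more than 17 packets ⇔ fewer than 3 successes in the first 17. With X ~ Binomial(17, 0.125), P(Y > 17) = P(X ≤ 2).
  k=0: C(17,0)·0.125^0·0.875^17 = 0.103309
  k=1: C(17,1)·0.125^1·0.875^16 = 0.250893
  k=2: C(17,2)·0.125^2·0.875^15 = 0.286734
P(X ≤ 2) = 0.640936

0.6409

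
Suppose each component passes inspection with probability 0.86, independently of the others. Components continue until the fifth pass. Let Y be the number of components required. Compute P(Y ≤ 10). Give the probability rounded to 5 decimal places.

0.99905

Finishing within 10 components ⇔ at least 5 successes in the first 10. With X ~ Binomial(10, 0.86), P(Y ≤ 10) = 1 − P(X ≤ 4).
  k=0: C(10,0)·0.86^0·0.14^10 = 0.0000000
  k=1: C(10,1)·0.86^1·0.14^9 = 0.0000002
  k=2: C(10,2)·0.86^2·0.14^8 = 0.0000049
  k=3: C(10,3)·0.86^3·0.14^7 = 0.0000805
  k=4: C(10,4)·0.86^4·0.14^6 = 0.0008649
1 − 0.0009505 = 0.9990495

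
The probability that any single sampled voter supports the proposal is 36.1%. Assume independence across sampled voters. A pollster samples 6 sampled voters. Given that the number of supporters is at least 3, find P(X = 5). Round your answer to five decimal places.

X ~ Binomial(6, 0.361). Want P(X=5 | X≥3) = P(X=5) / P(X≥3).
P(X=5) = C(6,5)·0.361^5·0.639^1 = 0.0235065
P(X≥3) = 1 − 0.0680777 − 0.2307612 − 0.3259186 = 0.3752425
Ratio = 0.0235065 / 0.3752425 = 0.0626435

0.06264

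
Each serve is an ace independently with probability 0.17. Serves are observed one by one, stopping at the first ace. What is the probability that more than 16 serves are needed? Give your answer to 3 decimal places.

Y = number of serves to the first success; geometric, p = 0.17.
P(Y > 16) = P(first 16 all fail) = (1−p)^16 = 0.05073

0.051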